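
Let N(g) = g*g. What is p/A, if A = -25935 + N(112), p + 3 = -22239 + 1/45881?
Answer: 1020485201/614392471 ≈ 1.6610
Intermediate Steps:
N(g) = g²
p = -1020485201/45881 (p = -3 + (-22239 + 1/45881) = -3 - 1020347558/45881 = -1020485201/45881 ≈ -22242.)
A = -13391 (A = -25935 + 112² = -25935 + 12544 = -13391)
p/A = -1020485201/45881/(-13391) = -1020485201/45881*(-1/13391) = 1020485201/614392471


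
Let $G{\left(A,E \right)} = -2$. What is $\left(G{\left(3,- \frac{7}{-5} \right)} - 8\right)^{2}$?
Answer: $100$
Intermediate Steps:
$\left(G{\left(3,- \frac{7}{-5} \right)} - 8\right)^{2} = \left(-2 - 8\right)^{2} = \left(-10\right)^{2} = 100$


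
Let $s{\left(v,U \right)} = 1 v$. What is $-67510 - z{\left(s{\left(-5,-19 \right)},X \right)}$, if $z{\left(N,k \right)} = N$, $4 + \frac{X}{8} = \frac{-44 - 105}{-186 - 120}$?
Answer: $-67505$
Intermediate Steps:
$s{\left(v,U \right)} = v$
$X = - \frac{4300}{153}$ ($X = -32 + 8 \frac{-44 - 105}{-186 - 120} = -32 + 8 \left(- \frac{149}{-306}\right) = -32 + 8 \left(\left(-149\right) \left(- \frac{1}{306}\right)\right) = -32 + 8 \cdot \frac{149}{306} = -32 + \frac{596}{153} = - \frac{4300}{153} \approx -28.105$)
$-67510 - z{\left(s{\left(-5,-19 \right)},X \right)} = -67510 - -5 = -67510 + 5 = -67505$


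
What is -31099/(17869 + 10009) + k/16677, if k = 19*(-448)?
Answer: -755935559/464921406 ≈ -1.6259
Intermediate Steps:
k = -8512
-31099/(17869 + 10009) + k/16677 = -31099/(17869 + 10009) - 8512/16677 = -31099/27878 - 8512*1/16677 = -31099*1/27878 - 8512/16677 = -31099/27878 - 8512/16677 = -755935559/464921406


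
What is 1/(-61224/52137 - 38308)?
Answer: -17379/665775140 ≈ -2.6103e-5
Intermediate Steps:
1/(-61224/52137 - 38308) = 1/(-61224*1/52137 - 38308) = 1/(-20408/17379 - 38308) = 1/(-665775140/17379) = -17379/665775140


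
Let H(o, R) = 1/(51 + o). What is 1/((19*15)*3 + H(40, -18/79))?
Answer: 91/77806 ≈ 0.0011696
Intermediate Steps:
1/((19*15)*3 + H(40, -18/79)) = 1/((19*15)*3 + 1/(51 + 40)) = 1/(285*3 + 1/91) = 1/(855 + 1/91) = 1/(77806/91) = 91/77806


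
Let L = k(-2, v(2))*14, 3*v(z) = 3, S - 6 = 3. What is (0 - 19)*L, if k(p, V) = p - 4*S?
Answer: 10108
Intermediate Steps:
S = 9 (S = 6 + 3 = 9)
v(z) = 1 (v(z) = (1/3)*3 = 1)
k(p, V) = -36 + p (k(p, V) = p - 4*9 = p - 36 = -36 + p)
L = -532 (L = (-36 - 2)*14 = -38*14 = -532)
(0 - 19)*L = (0 - 19)*(-532) = -19*(-532) = 10108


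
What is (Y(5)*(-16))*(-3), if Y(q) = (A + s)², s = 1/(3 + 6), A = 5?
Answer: 33856/27 ≈ 1253.9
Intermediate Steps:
s = ⅑ (s = 1/9 = ⅑ ≈ 0.11111)
Y(q) = 2116/81 (Y(q) = (5 + ⅑)² = (46/9)² = 2116/81)
(Y(5)*(-16))*(-3) = ((2116/81)*(-16))*(-3) = -33856/81*(-3) = 33856/27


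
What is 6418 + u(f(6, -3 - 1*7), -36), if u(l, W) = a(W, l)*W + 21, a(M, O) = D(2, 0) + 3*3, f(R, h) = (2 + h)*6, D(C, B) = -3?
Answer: 6223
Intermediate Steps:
f(R, h) = 12 + 6*h
a(M, O) = 6 (a(M, O) = -3 + 3*3 = -3 + 9 = 6)
u(l, W) = 21 + 6*W (u(l, W) = 6*W + 21 = 21 + 6*W)
6418 + u(f(6, -3 - 1*7), -36) = 6418 + (21 + 6*(-36)) = 6418 + (21 - 216) = 6418 - 195 = 6223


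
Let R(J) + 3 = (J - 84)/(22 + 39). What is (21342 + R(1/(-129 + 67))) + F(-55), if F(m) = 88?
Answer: 81031705/3782 ≈ 21426.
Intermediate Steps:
R(J) = -267/61 + J/61 (R(J) = -3 + (J - 84)/(22 + 39) = -3 + (-84 + J)/61 = -3 + (-84 + J)*(1/61) = -3 + (-84/61 + J/61) = -267/61 + J/61)
(21342 + R(1/(-129 + 67))) + F(-55) = (21342 + (-267/61 + 1/(61*(-129 + 67)))) + 88 = (21342 + (-267/61 + (1/61)/(-62))) + 88 = (21342 + (-267/61 + (1/61)*(-1/62))) + 88 = (21342 + (-267/61 - 1/3782)) + 88 = (21342 - 16555/3782) + 88 = 80698889/3782 + 88 = 81031705/3782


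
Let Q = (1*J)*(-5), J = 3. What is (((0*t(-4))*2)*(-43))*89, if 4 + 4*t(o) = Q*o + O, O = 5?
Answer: 0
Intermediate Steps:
Q = -15 (Q = (1*3)*(-5) = 3*(-5) = -15)
t(o) = 1/4 - 15*o/4 (t(o) = -1 + (-15*o + 5)/4 = -1 + (5 - 15*o)/4 = -1 + (5/4 - 15*o/4) = 1/4 - 15*o/4)
(((0*t(-4))*2)*(-43))*89 = (((0*(1/4 - 15/4*(-4)))*2)*(-43))*89 = (((0*(1/4 + 15))*2)*(-43))*89 = (((0*(61/4))*2)*(-43))*89 = ((0*2)*(-43))*89 = (0*(-43))*89 = 0*89 = 0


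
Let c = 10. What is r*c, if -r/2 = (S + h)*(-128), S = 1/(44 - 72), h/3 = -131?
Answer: -7043200/7 ≈ -1.0062e+6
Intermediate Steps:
h = -393 (h = 3*(-131) = -393)
S = -1/28 (S = 1/(-28) = -1/28 ≈ -0.035714)
r = -704320/7 (r = -2*(-1/28 - 393)*(-128) = -(-11005)*(-128)/14 = -2*352160/7 = -704320/7 ≈ -1.0062e+5)
r*c = -704320/7*10 = -7043200/7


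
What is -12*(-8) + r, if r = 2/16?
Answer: 769/8 ≈ 96.125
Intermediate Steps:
r = ⅛ (r = 2*(1/16) = ⅛ ≈ 0.12500)
-12*(-8) + r = -12*(-8) + ⅛ = 96 + ⅛ = 769/8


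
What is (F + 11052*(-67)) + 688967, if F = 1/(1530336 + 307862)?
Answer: -94698446365/1838198 ≈ -51517.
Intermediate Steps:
F = 1/1838198 ≈ 5.4401e-7
(F + 11052*(-67)) + 688967 = (1/1838198 + 11052*(-67)) + 688967 = (1/1838198 - 740484) + 688967 = -1361156207831/1838198 + 688967 = -94698446365/1838198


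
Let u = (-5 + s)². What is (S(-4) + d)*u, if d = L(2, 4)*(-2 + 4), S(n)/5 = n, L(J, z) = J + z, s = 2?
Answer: -72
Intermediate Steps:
S(n) = 5*n
u = 9 (u = (-5 + 2)² = (-3)² = 9)
d = 12 (d = (2 + 4)*(-2 + 4) = 6*2 = 12)
(S(-4) + d)*u = (5*(-4) + 12)*9 = (-20 + 12)*9 = -8*9 = -72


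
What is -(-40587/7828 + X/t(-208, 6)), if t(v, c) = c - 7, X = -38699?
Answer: -302895185/7828 ≈ -38694.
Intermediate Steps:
t(v, c) = -7 + c
-(-40587/7828 + X/t(-208, 6)) = -(-40587/7828 - 38699/(-7 + 6)) = -(-40587*1/7828 - 38699/(-1)) = -(-40587/7828 - 38699*(-1)) = -(-40587/7828 + 38699) = -1*302895185/7828 = -302895185/7828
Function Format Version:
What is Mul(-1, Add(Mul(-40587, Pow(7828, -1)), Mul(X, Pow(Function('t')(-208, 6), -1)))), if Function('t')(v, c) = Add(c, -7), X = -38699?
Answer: Rational(-302895185, 7828) ≈ -38694.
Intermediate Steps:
Function('t')(v, c) = Add(-7, c)
Mul(-1, Add(Mul(-40587, Pow(7828, -1)), Mul(X, Pow(Function('t')(-208, 6), -1)))) = Mul(-1, Add(Mul(-40587, Pow(7828, -1)), Mul(-38699, Pow(Add(-7, 6), -1)))) = Mul(-1, Add(Mul(-40587, Rational(1, 7828)), Mul(-38699, Pow(-1, -1)))) = Mul(-1, Add(Rational(-40587, 7828), Mul(-38699, -1))) = Mul(-1, Add(Rational(-40587, 7828), 38699)) = Mul(-1, Rational(302895185, 7828)) = Rational(-302895185, 7828)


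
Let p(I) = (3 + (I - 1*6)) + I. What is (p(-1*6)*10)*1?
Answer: -150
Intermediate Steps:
p(I) = -3 + 2*I (p(I) = (3 + (I - 6)) + I = (3 + (-6 + I)) + I = (-3 + I) + I = -3 + 2*I)
(p(-1*6)*10)*1 = ((-3 + 2*(-1*6))*10)*1 = ((-3 + 2*(-6))*10)*1 = ((-3 - 12)*10)*1 = -15*10*1 = -150*1 = -150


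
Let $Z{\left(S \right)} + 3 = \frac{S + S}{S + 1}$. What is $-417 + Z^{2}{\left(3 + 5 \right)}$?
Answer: $- \frac{33656}{81} \approx -415.51$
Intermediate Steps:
$Z{\left(S \right)} = -3 + \frac{2 S}{1 + S}$ ($Z{\left(S \right)} = -3 + \frac{S + S}{S + 1} = -3 + \frac{2 S}{1 + S}$)
$-417 + Z^{2}{\left(3 + 5 \right)} = -417 + \left(\frac{-3 - \left(3 + 5\right)}{1 + \left(3 + 5\right)}\right)^{2} = -417 + \left(\frac{-3 - 8}{1 + 8}\right)^{2} = -417 + \left(\frac{-3 - 8}{9}\right)^{2} = -417 + \left(\frac{1}{9} \left(-11\right)\right)^{2} = -417 + \left(- \frac{11}{9}\right)^{2} = -417 + \frac{121}{81} = - \frac{33656}{81}$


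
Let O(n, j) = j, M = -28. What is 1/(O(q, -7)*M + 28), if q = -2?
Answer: 1/224 ≈ 0.0044643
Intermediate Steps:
1/(O(q, -7)*M + 28) = 1/(-7*(-28) + 28) = 1/(196 + 28) = 1/224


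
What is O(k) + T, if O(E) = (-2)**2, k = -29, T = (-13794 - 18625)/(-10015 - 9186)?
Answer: 109223/19201 ≈ 5.6884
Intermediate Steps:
T = 32419/19201 (T = -32419/(-19201) = -32419*(-1/19201) = 32419/19201 ≈ 1.6884)
O(E) = 4
O(k) + T = 4 + 32419/19201 = 109223/19201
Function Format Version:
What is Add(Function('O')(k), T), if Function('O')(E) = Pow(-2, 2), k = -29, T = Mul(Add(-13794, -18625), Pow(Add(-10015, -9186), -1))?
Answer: Rational(109223, 19201) ≈ 5.6884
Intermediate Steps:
T = Rational(32419, 19201) (T = Mul(-32419, Pow(-19201, -1)) = Mul(-32419, Rational(-1, 19201)) = Rational(32419, 19201) ≈ 1.6884)
Function('O')(E) = 4
Add(Function('O')(k), T) = Add(4, Rational(32419, 19201)) = Rational(109223, 19201)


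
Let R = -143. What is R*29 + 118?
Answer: -4029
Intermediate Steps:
R*29 + 118 = -143*29 + 118 = -4147 + 118 = -4029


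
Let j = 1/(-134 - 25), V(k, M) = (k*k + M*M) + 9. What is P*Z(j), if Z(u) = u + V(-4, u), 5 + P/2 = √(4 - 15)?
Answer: -6318670/25281 + 1263734*I*√11/25281 ≈ -249.94 + 165.79*I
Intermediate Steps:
V(k, M) = 9 + M² + k² (V(k, M) = (k² + M²) + 9 = (M² + k²) + 9 = 9 + M² + k²)
j = -1/159 (j = 1/(-159) = -1/159 ≈ -0.0062893)
P = -10 + 2*I*√11 (P = -10 + 2*√(4 - 15) = -10 + 2*√(-11) = -10 + 2*(I*√11) = -10 + 2*I*√11 ≈ -10.0 + 6.6332*I)
Z(u) = 25 + u + u² (Z(u) = u + (9 + u² + (-4)²) = u + (9 + u² + 16) = u + (25 + u²) = 25 + u + u²)
P*Z(j) = (-10 + 2*I*√11)*(25 - 1/159 + (-1/159)²) = (-10 + 2*I*√11)*(25 - 1/159 + 1/25281) = (-10 + 2*I*√11)*(631867/25281) = -6318670/25281 + 1263734*I*√11/25281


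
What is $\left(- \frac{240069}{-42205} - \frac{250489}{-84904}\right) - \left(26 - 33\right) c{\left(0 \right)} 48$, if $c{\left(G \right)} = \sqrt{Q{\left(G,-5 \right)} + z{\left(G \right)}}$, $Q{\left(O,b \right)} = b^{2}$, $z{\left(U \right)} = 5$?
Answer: $\frac{30954706621}{3583373320} + 336 \sqrt{30} \approx 1849.0$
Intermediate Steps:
$c{\left(G \right)} = \sqrt{30}$ ($c{\left(G \right)} = \sqrt{\left(-5\right)^{2} + 5} = \sqrt{25 + 5} = \sqrt{30}$)
$\left(- \frac{240069}{-42205} - \frac{250489}{-84904}\right) - \left(26 - 33\right) c{\left(0 \right)} 48 = \left(- \frac{240069}{-42205} - \frac{250489}{-84904}\right) - \left(26 - 33\right) \sqrt{30} \cdot 48 = \left(\left(-240069\right) \left(- \frac{1}{42205}\right) - - \frac{250489}{84904}\right) - \left(26 - 33\right) \sqrt{30} \cdot 48 = \left(\frac{240069}{42205} + \frac{250489}{84904}\right) - - 7 \sqrt{30} \cdot 48 = \frac{30954706621}{3583373320} - - 336 \sqrt{30} = \frac{30954706621}{3583373320} + 336 \sqrt{30}$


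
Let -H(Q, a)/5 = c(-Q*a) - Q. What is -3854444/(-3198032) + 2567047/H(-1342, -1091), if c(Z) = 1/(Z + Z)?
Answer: -5990920118565134159/15709146717520380 ≈ -381.37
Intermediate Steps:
c(Z) = 1/(2*Z)
H(Q, a) = 5*Q + 5/(2*Q*a) (H(Q, a) = -5*(1/(2*((-Q*a))) - Q) = -5*((-1/(Q*a))/2 - Q) = -5*(-1/(2*Q*a) - Q) = -5*(-Q - 1/(2*Q*a)) = 5*Q + 5/(2*Q*a))
-3854444/(-3198032) + 2567047/H(-1342, -1091) = -3854444/(-3198032) + 2567047/(5*(-1342) + (5/2)/(-1342*(-1091))) = -3854444*(-1/3198032) + 2567047/(-6710 + (5/2)*(-1/1342)*(-1/1091)) = 963611/799508 + 2567047/(-6710 + 5/2928244) = 963611/799508 + 2567047/(-19648517235/2928244) = 963611/799508 + 2567047*(-2928244/19648517235) = 963611/799508 - 7516939975468/19648517235 = -5990920118565134159/15709146717520380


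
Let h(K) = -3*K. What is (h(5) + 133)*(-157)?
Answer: -18526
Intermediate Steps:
(h(5) + 133)*(-157) = (-3*5 + 133)*(-157) = (-15 + 133)*(-157) = 118*(-157) = -18526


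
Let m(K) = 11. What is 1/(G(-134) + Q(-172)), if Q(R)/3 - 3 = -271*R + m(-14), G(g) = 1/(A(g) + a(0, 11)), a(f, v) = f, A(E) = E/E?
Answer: 1/139879 ≈ 7.1490e-6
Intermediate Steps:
A(E) = 1
G(g) = 1 (G(g) = 1/(1 + 0) = 1/1 = 1)
Q(R) = 42 - 813*R (Q(R) = 9 + 3*(-271*R + 11) = 9 + 3*(11 - 271*R) = 9 + (33 - 813*R) = 42 - 813*R)
1/(G(-134) + Q(-172)) = 1/(1 + (42 - 813*(-172))) = 1/(1 + (42 + 139836)) = 1/(1 + 139878) = 1/139879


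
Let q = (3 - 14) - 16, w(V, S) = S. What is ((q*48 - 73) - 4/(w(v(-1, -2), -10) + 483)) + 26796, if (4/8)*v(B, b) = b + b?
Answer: 12026967/473 ≈ 25427.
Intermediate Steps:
v(B, b) = 4*b (v(B, b) = 2*(b + b) = 2*(2*b) = 4*b)
q = -27 (q = -11 - 16 = -27)
((q*48 - 73) - 4/(w(v(-1, -2), -10) + 483)) + 26796 = ((-27*48 - 73) - 4/(-10 + 483)) + 26796 = ((-1296 - 73) - 4/473) + 26796 = (-1369 + (1/473)*(-4)) + 26796 = (-1369 - 4/473) + 26796 = -647541/473 + 26796 = 12026967/473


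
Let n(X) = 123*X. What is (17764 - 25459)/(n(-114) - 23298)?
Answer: 513/2488 ≈ 0.20619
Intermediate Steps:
(17764 - 25459)/(n(-114) - 23298) = (17764 - 25459)/(123*(-114) - 23298) = -7695/(-14022 - 23298) = -7695/(-37320) = -7695*(-1/37320) = 513/2488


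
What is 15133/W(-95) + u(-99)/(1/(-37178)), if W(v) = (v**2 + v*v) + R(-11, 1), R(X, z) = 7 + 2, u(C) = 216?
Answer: -145021845299/18059 ≈ -8.0304e+6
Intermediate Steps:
R(X, z) = 9
W(v) = 9 + 2*v**2 (W(v) = (v**2 + v*v) + 9 = (v**2 + v**2) + 9 = 2*v**2 + 9 = 9 + 2*v**2)
15133/W(-95) + u(-99)/(1/(-37178)) = 15133/(9 + 2*(-95)**2) + 216/(1/(-37178)) = 15133/(9 + 2*9025) + 216/(-1/37178) = 15133/(9 + 18050) + 216*(-37178) = 15133/18059 - 8030448 = -145021845299/18059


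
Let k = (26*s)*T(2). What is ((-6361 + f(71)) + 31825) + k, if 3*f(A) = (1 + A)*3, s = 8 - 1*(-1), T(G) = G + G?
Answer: 26472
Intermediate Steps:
T(G) = 2*G
s = 9 (s = 8 + 1 = 9)
k = 936 (k = (26*9)*(2*2) = 234*4 = 936)
f(A) = 1 + A (f(A) = ((1 + A)*3)/3 = (3 + 3*A)/3 = 1 + A)
((-6361 + f(71)) + 31825) + k = ((-6361 + (1 + 71)) + 31825) + 936 = ((-6361 + 72) + 31825) + 936 = (-6289 + 31825) + 936 = 25536 + 936 = 26472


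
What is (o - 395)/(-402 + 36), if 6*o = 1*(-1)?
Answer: 2371/2196 ≈ 1.0797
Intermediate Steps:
o = -1/6 (o = (1*(-1))/6 = (1/6)*(-1) = -1/6 ≈ -0.16667)
(o - 395)/(-402 + 36) = (-1/6 - 395)/(-402 + 36) = -2371/6/(-366) = -2371/6*(-1/366) = 2371/2196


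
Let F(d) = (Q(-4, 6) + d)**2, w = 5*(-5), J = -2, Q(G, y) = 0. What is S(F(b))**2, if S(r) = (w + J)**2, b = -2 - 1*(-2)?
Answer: 531441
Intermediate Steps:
w = -25
b = 0 (b = -2 + 2 = 0)
F(d) = d**2 (F(d) = (0 + d)**2 = d**2)
S(r) = 729 (S(r) = (-25 - 2)**2 = (-27)**2 = 729)
S(F(b))**2 = 729**2 = 531441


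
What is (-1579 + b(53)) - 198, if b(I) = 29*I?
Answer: -240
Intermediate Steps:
(-1579 + b(53)) - 198 = (-1579 + 29*53) - 198 = (-1579 + 1537) - 198 = -42 - 198 = -240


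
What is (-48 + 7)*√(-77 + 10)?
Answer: -41*I*√67 ≈ -335.6*I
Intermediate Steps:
(-48 + 7)*√(-77 + 10) = -41*I*√67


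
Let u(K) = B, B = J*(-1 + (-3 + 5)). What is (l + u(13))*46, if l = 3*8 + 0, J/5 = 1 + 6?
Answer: 2714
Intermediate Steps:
J = 35 (J = 5*(1 + 6) = 5*7 = 35)
B = 35 (B = 35*(-1 + (-3 + 5)) = 35*(-1 + 2) = 35*1 = 35)
u(K) = 35
l = 24 (l = 24 + 0 = 24)
(l + u(13))*46 = (24 + 35)*46 = 59*46 = 2714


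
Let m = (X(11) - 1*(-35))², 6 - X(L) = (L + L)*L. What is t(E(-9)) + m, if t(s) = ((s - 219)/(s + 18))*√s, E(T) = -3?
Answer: 40401 - 74*I*√3/5 ≈ 40401.0 - 25.634*I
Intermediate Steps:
X(L) = 6 - 2*L² (X(L) = 6 - (L + L)*L = 6 - 2*L*L = 6 - 2*L²)
m = 40401 (m = ((6 - 2*11²) - 1*(-35))² = ((6 - 2*121) + 35)² = ((6 - 242) + 35)² = (-236 + 35)² = (-201)² = 40401)
t(s) = √s*(-219 + s)/(18 + s) (t(s) = ((-219 + s)/(18 + s))*√s = √s*(-219 + s)/(18 + s))
t(E(-9)) + m = √(-3)*(-219 - 3)/(18 - 3) + 40401 = (I*√3)*(-222)/15 + 40401 = (I*√3)*(1/15)*(-222) + 40401 = -74*I*√3/5 + 40401 = 40401 - 74*I*√3/5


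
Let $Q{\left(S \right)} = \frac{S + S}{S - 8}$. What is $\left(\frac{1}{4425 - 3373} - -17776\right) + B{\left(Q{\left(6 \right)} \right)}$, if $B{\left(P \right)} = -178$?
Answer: $\frac{18513097}{1052} \approx 17598.0$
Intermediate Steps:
$Q{\left(S \right)} = \frac{2 S}{-8 + S}$
$\left(\frac{1}{4425 - 3373} - -17776\right) + B{\left(Q{\left(6 \right)} \right)} = \left(\frac{1}{4425 - 3373} - -17776\right) - 178 = \left(\frac{1}{4425 - 3373} + 17776\right) - 178 = \left(\frac{1}{1052} + 17776\right) - 178 = \frac{18700353}{1052} - 178 = \frac{18513097}{1052}$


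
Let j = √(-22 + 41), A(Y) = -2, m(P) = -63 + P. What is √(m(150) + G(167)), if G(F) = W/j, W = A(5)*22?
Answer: √(31407 - 836*√19)/19 ≈ 8.7696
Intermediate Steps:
W = -44 (W = -2*22 = -44)
j = √19 ≈ 4.3589
G(F) = -44*√19/19
√(m(150) + G(167)) = √((-63 + 150) - 44*√19/19) = √(87 - 44*√19/19)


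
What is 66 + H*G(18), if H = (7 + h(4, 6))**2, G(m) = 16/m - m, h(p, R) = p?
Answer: -18040/9 ≈ -2004.4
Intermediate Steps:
G(m) = -m + 16/m
H = 121 (H = (7 + 4)**2 = 11**2 = 121)
66 + H*G(18) = 66 + 121*(-1*18 + 16/18) = 66 + 121*(-18 + 16*(1/18)) = 66 + 121*(-18 + 8/9) = 66 + 121*(-154/9) = 66 - 18634/9 = -18040/9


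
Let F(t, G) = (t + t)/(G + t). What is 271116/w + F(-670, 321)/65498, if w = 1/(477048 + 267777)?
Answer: 2307984372370155370/11429401 ≈ 2.0193e+11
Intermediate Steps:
w = 1/744825 ≈ 1.3426e-6
F(t, G) = 2*t/(G + t) (F(t, G) = (2*t)/(G + t) = 2*t/(G + t))
271116/w + F(-670, 321)/65498 = 271116/(1/744825) + (2*(-670)/(321 - 670))/65498 = 271116*744825 + (2*(-670)/(-349))*(1/65498) = 201933974700 + (2*(-670)*(-1/349))*(1/65498) = 201933974700 + (1340/349)*(1/65498) = 201933974700 + 670/11429401 = 2307984372370155370/11429401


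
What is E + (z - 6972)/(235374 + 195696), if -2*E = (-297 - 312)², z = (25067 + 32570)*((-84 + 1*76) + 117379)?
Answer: -7317293098/43107 ≈ -1.6975e+5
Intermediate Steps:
z = 6764912327 (z = 57637*((-84 + 76) + 117379) = 57637*(-8 + 117379) = 57637*117371 = 6764912327)
E = -370881/2 (E = -(-297 - 312)²/2 = -½*(-609)² = -½*370881 = -370881/2 ≈ -1.8544e+5)
E + (z - 6972)/(235374 + 195696) = -370881/2 + (6764912327 - 6972)/(235374 + 195696) = -370881/2 + 6764905355/431070 = -370881/2 + 6764905355*(1/431070) = -370881/2 + 1352981071/86214 = -7317293098/43107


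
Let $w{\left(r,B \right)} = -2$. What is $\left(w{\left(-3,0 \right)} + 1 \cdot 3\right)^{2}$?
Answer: $1$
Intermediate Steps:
$\left(w{\left(-3,0 \right)} + 1 \cdot 3\right)^{2} = \left(-2 + 1 \cdot 3\right)^{2} = \left(-2 + 3\right)^{2} = 1^{2} = 1$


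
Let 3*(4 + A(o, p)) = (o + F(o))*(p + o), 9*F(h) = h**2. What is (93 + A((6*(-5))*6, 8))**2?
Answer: 38412472081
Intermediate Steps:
F(h) = h**2/9
A(o, p) = -4 + (o + p)*(o + o**2/9)/3 (A(o, p) = -4 + ((o + o**2/9)*(p + o))/3 = -4 + ((o + o**2/9)*(o + p))/3 = -4 + ((o + p)*(o + o**2/9))/3 = -4 + (o + p)*(o + o**2/9)/3)
(93 + A((6*(-5))*6, 8))**2 = (93 + (-4 + ((6*(-5))*6)**2/3 + ((6*(-5))*6)**3/27 + (1/3)*((6*(-5))*6)*8 + (1/27)*8*((6*(-5))*6)**2))**2 = (93 + (-4 + (-30*6)**2/3 + (-30*6)**3/27 + (1/3)*(-30*6)*8 + (1/27)*8*(-30*6)**2))**2 = (93 + (-4 + (1/3)*(-180)**2 + (1/27)*(-180)**3 + (1/3)*(-180)*8 + (1/27)*8*(-180)**2))**2 = (93 + (-4 + (1/3)*32400 + (1/27)*(-5832000) - 480 + (1/27)*8*32400))**2 = (93 + (-4 + 10800 - 216000 - 480 + 9600))**2 = (93 - 196084)**2 = (-195991)**2 = 38412472081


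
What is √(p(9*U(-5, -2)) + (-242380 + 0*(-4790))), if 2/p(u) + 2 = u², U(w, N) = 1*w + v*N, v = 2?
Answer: I*√10427304171662/6559 ≈ 492.32*I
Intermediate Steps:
U(w, N) = w + 2*N (U(w, N) = 1*w + 2*N = w + 2*N)
p(u) = 2/(-2 + u²)
√(p(9*U(-5, -2)) + (-242380 + 0*(-4790))) = √(2/(-2 + (9*(-5 + 2*(-2)))²) + (-242380 + 0*(-4790))) = √(2/(-2 + (9*(-5 - 4))²) + (-242380 + 0)) = √(2/(-2 + (9*(-9))²) - 242380) = √(2/(-2 + (-81)²) - 242380) = √(2/(-2 + 6561) - 242380) = √(2/6559 - 242380) = √(-1589770418/6559) = I*√10427304171662/6559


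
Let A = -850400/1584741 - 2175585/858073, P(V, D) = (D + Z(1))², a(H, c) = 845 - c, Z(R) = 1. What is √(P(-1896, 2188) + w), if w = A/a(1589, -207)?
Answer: √2451478409467345048860440577352892589/715267142112918 ≈ 2189.0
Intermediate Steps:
P(V, D) = (1 + D)² (P(V, D) = (D + 1)² = (1 + D)²)
A = -4177444027685/1359823464093 (A = -850400*1/1584741 - 2175585*1/858073 = -850400/1584741 - 2175585/858073 = -4177444027685/1359823464093 ≈ -3.0720)
w = -4177444027685/1430534284225836 (w = -4177444027685/(1359823464093*(845 - 1*(-207))) = -4177444027685/(1359823464093*(845 + 207)) = -4177444027685/1359823464093/1052 = -4177444027685/1359823464093*1/1052 = -4177444027685/1430534284225836 ≈ -0.0029202)
√(P(-1896, 2188) + w) = √((1 + 2188)² - 4177444027685/1430534284225836) = √(2189² - 4177444027685/1430534284225836) = √(4791721 - 4177444027685/1430534284225836) = √(6854721166767463076071/1430534284225836) = √2451478409467345048860440577352892589/715267142112918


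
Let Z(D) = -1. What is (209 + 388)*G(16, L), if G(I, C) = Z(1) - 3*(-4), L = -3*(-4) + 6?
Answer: 6567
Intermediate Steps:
L = 18 (L = 12 + 6 = 18)
G(I, C) = 11 (G(I, C) = -1 - 3*(-4) = -1 + 12 = 11)
(209 + 388)*G(16, L) = (209 + 388)*11 = 597*11 = 6567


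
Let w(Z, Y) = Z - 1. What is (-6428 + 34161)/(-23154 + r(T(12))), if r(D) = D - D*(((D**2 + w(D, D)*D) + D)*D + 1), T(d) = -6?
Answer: -27733/25746 ≈ -1.0772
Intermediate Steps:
w(Z, Y) = -1 + Z
r(D) = D - D*(1 + D*(D + D**2 + D*(-1 + D))) (r(D) = D - D*(((D**2 + (-1 + D)*D) + D)*D + 1) = D - D*(((D**2 + D*(-1 + D)) + D)*D + 1) = D - D*((D + D**2 + D*(-1 + D))*D + 1) = D - D*(D*(D + D**2 + D*(-1 + D)) + 1) = D - D*(1 + D*(D + D**2 + D*(-1 + D))))
(-6428 + 34161)/(-23154 + r(T(12))) = (-6428 + 34161)/(-23154 - 2*(-6)**4) = 27733/(-23154 - 2*1296) = 27733/(-23154 - 2592) = 27733/(-25746) = 27733*(-1/25746) = -27733/25746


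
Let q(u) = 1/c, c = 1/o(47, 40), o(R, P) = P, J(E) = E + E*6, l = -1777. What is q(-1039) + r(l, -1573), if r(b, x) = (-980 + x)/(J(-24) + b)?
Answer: 80353/1945 ≈ 41.313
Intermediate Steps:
J(E) = 7*E (J(E) = E + 6*E = 7*E)
r(b, x) = (-980 + x)/(-168 + b) (r(b, x) = (-980 + x)/(7*(-24) + b) = (-980 + x)/(-168 + b))
c = 1/40 ≈ 0.025000
q(u) = 40 (q(u) = 1/(1/40) = 40)
q(-1039) + r(l, -1573) = 40 + (-980 - 1573)/(-168 - 1777) = 40 - 2553/(-1945) = 40 - 1/1945*(-2553) = 40 + 2553/1945 = 80353/1945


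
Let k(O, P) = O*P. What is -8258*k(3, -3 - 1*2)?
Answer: 123870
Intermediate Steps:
-8258*k(3, -3 - 1*2) = -24774*(-3 - 1*2) = -24774*(-3 - 2) = -24774*(-5) = -8258*(-15) = 123870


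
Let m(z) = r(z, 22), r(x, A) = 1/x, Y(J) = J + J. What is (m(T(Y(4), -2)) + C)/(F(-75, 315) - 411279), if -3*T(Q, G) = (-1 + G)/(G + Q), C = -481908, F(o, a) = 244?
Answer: 481902/411035 ≈ 1.1724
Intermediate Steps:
Y(J) = 2*J
T(Q, G) = -(-1 + G)/(3*(G + Q))
m(z) = 1/z
(m(T(Y(4), -2)) + C)/(F(-75, 315) - 411279) = (1/((1 - 1*(-2))/(3*(-2 + 2*4))) - 481908)/(244 - 411279) = (1/((1 + 2)/(3*(-2 + 8))) - 481908)/(-411035) = (1/((⅓)*3/6) - 481908)*(-1/411035) = (1/((⅓)*(⅙)*3) - 481908)*(-1/411035) = (1/(⅙) - 481908)*(-1/411035) = (6 - 481908)*(-1/411035) = -481902*(-1/411035) = 481902/411035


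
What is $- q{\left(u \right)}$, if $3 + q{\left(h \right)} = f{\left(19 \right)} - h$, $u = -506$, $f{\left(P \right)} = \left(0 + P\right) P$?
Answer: $-864$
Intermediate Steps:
$f{\left(P \right)} = P^{2}$ ($f{\left(P \right)} = P P = P^{2}$)
$q{\left(h \right)} = 358 - h$ ($q{\left(h \right)} = -3 - \left(-361 + h\right) = 358 - h$)
$- q{\left(u \right)} = - (358 - -506) = - (358 + 506) = \left(-1\right) 864 = -864$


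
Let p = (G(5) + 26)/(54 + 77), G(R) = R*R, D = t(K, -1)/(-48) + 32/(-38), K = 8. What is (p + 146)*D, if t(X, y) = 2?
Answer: -7728331/59736 ≈ -129.37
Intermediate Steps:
D = -403/456 (D = 2/(-48) + 32/(-38) = 2*(-1/48) + 32*(-1/38) = -1/24 - 16/19 = -403/456 ≈ -0.88377)
G(R) = R**2
p = 51/131 (p = (5**2 + 26)/(54 + 77) = (25 + 26)/131 = 51*(1/131) = 51/131 ≈ 0.38931)
(p + 146)*D = (51/131 + 146)*(-403/456) = (19177/131)*(-403/456) = -7728331/59736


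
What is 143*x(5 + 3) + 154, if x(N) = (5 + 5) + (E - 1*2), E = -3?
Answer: 869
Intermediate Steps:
x(N) = 5 (x(N) = (5 + 5) + (-3 - 1*2) = 10 + (-3 - 2) = 10 - 5 = 5)
143*x(5 + 3) + 154 = 143*5 + 154 = 715 + 154 = 869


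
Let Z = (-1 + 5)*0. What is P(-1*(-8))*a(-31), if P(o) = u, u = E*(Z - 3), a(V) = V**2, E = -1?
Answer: 2883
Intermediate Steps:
Z = 0 (Z = 4*0 = 0)
u = 3 (u = -(0 - 3) = -1*(-3) = 3)
P(o) = 3
P(-1*(-8))*a(-31) = 3*(-31)**2 = 3*961 = 2883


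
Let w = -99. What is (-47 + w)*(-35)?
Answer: 5110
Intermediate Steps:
(-47 + w)*(-35) = (-47 - 99)*(-35) = -146*(-35) = 5110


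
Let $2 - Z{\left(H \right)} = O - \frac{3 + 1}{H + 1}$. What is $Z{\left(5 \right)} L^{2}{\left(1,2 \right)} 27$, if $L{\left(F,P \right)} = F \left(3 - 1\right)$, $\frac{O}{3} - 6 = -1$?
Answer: $-1332$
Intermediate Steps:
$O = 15$ ($O = 18 + 3 \left(-1\right) = 18 - 3 = 15$)
$Z{\left(H \right)} = -13 + \frac{4}{1 + H}$ ($Z{\left(H \right)} = 2 - \left(15 - \frac{3 + 1}{H + 1}\right) = 2 - \left(15 - \frac{4}{1 + H}\right) = -13 + \frac{4}{1 + H}$)
$L{\left(F,P \right)} = 2 F$ ($L{\left(F,P \right)} = F 2 = 2 F$)
$Z{\left(5 \right)} L^{2}{\left(1,2 \right)} 27 = \frac{-9 - 65}{1 + 5} \left(2 \cdot 1\right)^{2} \cdot 27 = \frac{-9 - 65}{6} \cdot 2^{2} \cdot 27 = \frac{1}{6} \left(-74\right) 4 \cdot 27 = \left(- \frac{37}{3}\right) 4 \cdot 27 = \left(- \frac{148}{3}\right) 27 = -1332$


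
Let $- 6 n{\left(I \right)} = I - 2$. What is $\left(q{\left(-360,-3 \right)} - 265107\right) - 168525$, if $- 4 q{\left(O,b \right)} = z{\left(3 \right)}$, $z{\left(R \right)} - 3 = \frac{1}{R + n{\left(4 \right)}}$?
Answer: $- \frac{13876251}{32} \approx -4.3363 \cdot 10^{5}$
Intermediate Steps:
$n{\left(I \right)} = \frac{1}{3} - \frac{I}{6}$ ($n{\left(I \right)} = - \frac{I - 2}{6} = - \frac{-2 + I}{6} = \frac{1}{3} - \frac{I}{6}$)
$z{\left(R \right)} = 3 + \frac{1}{- \frac{1}{3} + R}$ ($z{\left(R \right)} = 3 + \frac{1}{R + \left(\frac{1}{3} - \frac{2}{3}\right)} = 3 + \frac{1}{R - \frac{1}{3}} = 3 + \frac{1}{- \frac{1}{3} + R}$)
$q{\left(O,b \right)} = - \frac{27}{32}$ ($q{\left(O,b \right)} = - \frac{9 \cdot 3 \frac{1}{-1 + 3 \cdot 3}}{4} = - \frac{9 \cdot 3 \frac{1}{-1 + 9}}{4} = - \frac{9 \cdot 3 \cdot \frac{1}{8}}{4} = \left(- \frac{1}{4}\right) \frac{27}{8} = - \frac{27}{32}$)
$\left(q{\left(-360,-3 \right)} - 265107\right) - 168525 = \left(- \frac{27}{32} - 265107\right) - 168525 = - \frac{8483451}{32} - 168525 = - \frac{13876251}{32}$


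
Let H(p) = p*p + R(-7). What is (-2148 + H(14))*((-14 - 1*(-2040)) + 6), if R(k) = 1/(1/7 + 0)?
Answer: -3952240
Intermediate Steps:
R(k) = 7 (R(k) = 1/(⅐ + 0) = 1/(⅐) = 7)
H(p) = 7 + p² (H(p) = p*p + 7 = p² + 7 = 7 + p²)
(-2148 + H(14))*((-14 - 1*(-2040)) + 6) = (-2148 + (7 + 14²))*((-14 - 1*(-2040)) + 6) = (-2148 + (7 + 196))*((-14 + 2040) + 6) = (-2148 + 203)*(2026 + 6) = -1945*2032 = -3952240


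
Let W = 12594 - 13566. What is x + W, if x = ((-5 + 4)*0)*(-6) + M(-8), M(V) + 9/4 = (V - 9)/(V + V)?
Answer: -15571/16 ≈ -973.19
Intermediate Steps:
M(V) = -9/4 + (-9 + V)/(2*V) (M(V) = -9/4 + (V - 9)/(V + V) = -9/4 + (-9 + V)/((2*V)) = -9/4 + (-9 + V)*(1/(2*V)) = -9/4 + (-9 + V)/(2*V))
x = -19/16 (x = ((-5 + 4)*0)*(-6) + (1/4)*(-18 - 7*(-8))/(-8) = -1*0*(-6) + (1/4)*(-1/8)*(-18 + 56) = 0*(-6) + (1/4)*(-1/8)*38 = 0 - 19/16 = -19/16 ≈ -1.1875)
W = -972
x + W = -19/16 - 972 = -15571/16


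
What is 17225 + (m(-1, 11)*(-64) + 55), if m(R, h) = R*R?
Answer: 17216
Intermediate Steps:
m(R, h) = R²
17225 + (m(-1, 11)*(-64) + 55) = 17225 + ((-1)²*(-64) + 55) = 17225 + (1*(-64) + 55) = 17225 + (-64 + 55) = 17225 - 9 = 17216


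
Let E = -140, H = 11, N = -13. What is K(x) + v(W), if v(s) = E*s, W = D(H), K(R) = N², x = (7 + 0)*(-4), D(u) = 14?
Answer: -1791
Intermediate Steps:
x = -28 (x = 7*(-4) = -28)
K(R) = 169 (K(R) = (-13)² = 169)
W = 14
v(s) = -140*s
K(x) + v(W) = 169 - 140*14 = 169 - 1960 = -1791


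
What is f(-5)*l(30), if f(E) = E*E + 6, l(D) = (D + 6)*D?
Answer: 33480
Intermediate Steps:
l(D) = D*(6 + D) (l(D) = (6 + D)*D = D*(6 + D))
f(E) = 6 + E**2 (f(E) = E**2 + 6 = 6 + E**2)
f(-5)*l(30) = (6 + (-5)**2)*(30*(6 + 30)) = (6 + 25)*(30*36) = 31*1080 = 33480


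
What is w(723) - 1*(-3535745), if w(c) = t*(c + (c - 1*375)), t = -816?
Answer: 2661809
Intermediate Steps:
w(c) = 306000 - 1632*c (w(c) = -816*(c + (c - 1*375)) = -816*(c + (c - 375)) = -816*(c + (-375 + c)) = -816*(-375 + 2*c) = 306000 - 1632*c)
w(723) - 1*(-3535745) = (306000 - 1632*723) - 1*(-3535745) = (306000 - 1179936) + 3535745 = -873936 + 3535745 = 2661809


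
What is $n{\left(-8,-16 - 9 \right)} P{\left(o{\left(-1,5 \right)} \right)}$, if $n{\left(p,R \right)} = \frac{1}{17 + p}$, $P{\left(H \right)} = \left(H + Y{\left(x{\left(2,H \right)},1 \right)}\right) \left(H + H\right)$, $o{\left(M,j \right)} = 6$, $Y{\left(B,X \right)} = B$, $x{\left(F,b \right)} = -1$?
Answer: $\frac{20}{3} \approx 6.6667$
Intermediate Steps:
$P{\left(H \right)} = 2 H \left(-1 + H\right)$ ($P{\left(H \right)} = \left(H - 1\right) \left(H + H\right) = \left(-1 + H\right) 2 H = 2 H \left(-1 + H\right)$)
$n{\left(-8,-16 - 9 \right)} P{\left(o{\left(-1,5 \right)} \right)} = \frac{2 \cdot 6 \left(-1 + 6\right)}{17 - 8} = \frac{2 \cdot 6 \cdot 5}{9} = \frac{1}{9} \cdot 60 = \frac{20}{3}$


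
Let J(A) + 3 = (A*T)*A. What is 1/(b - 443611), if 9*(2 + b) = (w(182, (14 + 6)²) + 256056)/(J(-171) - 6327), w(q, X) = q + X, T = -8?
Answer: -360387/159872401004 ≈ -2.2542e-6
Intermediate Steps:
J(A) = -3 - 8*A² (J(A) = -3 + (A*(-8))*A = -3 + (-8*A)*A = -3 - 8*A²)
w(q, X) = X + q
b = -763547/360387 (b = -2 + ((((14 + 6)² + 182) + 256056)/((-3 - 8*(-171)²) - 6327))/9 = -2 + (((20² + 182) + 256056)/((-3 - 8*29241) - 6327))/9 = -2 + (((400 + 182) + 256056)/((-3 - 233928) - 6327))/9 = -2 + ((582 + 256056)/(-233931 - 6327))/9 = -2 + (256638/(-240258))/9 = -2 + (256638*(-1/240258))/9 = -2 + (⅑)*(-42773/40043) = -2 - 42773/360387 = -763547/360387 ≈ -2.1187)
1/(b - 443611) = 1/(-763547/360387 - 443611) = 1/(-159872401004/360387) = -360387/159872401004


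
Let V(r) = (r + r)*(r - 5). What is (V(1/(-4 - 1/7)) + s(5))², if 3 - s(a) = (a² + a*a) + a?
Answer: 1730892816/707281 ≈ 2447.3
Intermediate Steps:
s(a) = 3 - a - 2*a² (s(a) = 3 - ((a² + a*a) + a) = 3 - ((a² + a²) + a) = 3 - (2*a² + a) = 3 - (a + 2*a²) = 3 + (-a - 2*a²) = 3 - a - 2*a²)
V(r) = 2*r*(-5 + r) (V(r) = (2*r)*(-5 + r) = 2*r*(-5 + r))
(V(1/(-4 - 1/7)) + s(5))² = (2*(-5 + 1/(-4 - 1/7))/(-4 - 1/7) + (3 - 1*5 - 2*5²))² = (2*(-5 + 1/(-4 - 1*⅐))/(-4 - 1*⅐) + (3 - 5 - 2*25))² = (2*(-5 + 1/(-4 - ⅐))/(-4 - ⅐) + (3 - 5 - 50))² = (2*(-5 + 1/(-29/7))/(-29/7) - 52)² = (2*(-7/29)*(-5 - 7/29) - 52)² = (2*(-7/29)*(-152/29) - 52)² = (2128/841 - 52)² = (-41604/841)² = 1730892816/707281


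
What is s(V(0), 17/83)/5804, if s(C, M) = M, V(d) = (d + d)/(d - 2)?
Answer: 17/481732 ≈ 3.5289e-5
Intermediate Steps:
V(d) = 2*d/(-2 + d) (V(d) = (2*d)/(-2 + d) = 2*d/(-2 + d))
s(V(0), 17/83)/5804 = (17/83)/5804 = (17*(1/83))*(1/5804) = (17/83)*(1/5804) = 17/481732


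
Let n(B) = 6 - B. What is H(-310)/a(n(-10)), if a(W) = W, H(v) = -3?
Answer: -3/16 ≈ -0.18750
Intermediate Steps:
H(-310)/a(n(-10)) = -3/(6 - 1*(-10)) = -3/(6 + 10) = -3/16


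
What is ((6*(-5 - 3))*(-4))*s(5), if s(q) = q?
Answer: 960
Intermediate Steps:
((6*(-5 - 3))*(-4))*s(5) = ((6*(-5 - 3))*(-4))*5 = ((6*(-8))*(-4))*5 = -48*(-4)*5 = 192*5 = 960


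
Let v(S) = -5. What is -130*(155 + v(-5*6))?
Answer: -19500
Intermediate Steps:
-130*(155 + v(-5*6)) = -130*(155 - 5) = -130*150 = -19500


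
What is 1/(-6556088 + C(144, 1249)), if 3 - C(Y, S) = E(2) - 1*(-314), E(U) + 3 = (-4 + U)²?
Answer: -1/6556400 ≈ -1.5252e-7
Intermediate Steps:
E(U) = -3 + (-4 + U)²
C(Y, S) = -312 (C(Y, S) = 3 - ((-3 + (-4 + 2)²) - 1*(-314)) = 3 - ((-3 + (-2)²) + 314) = 3 - ((-3 + 4) + 314) = 3 - (1 + 314) = 3 - 1*315 = 3 - 315 = -312)
1/(-6556088 + C(144, 1249)) = 1/(-6556088 - 312) = 1/(-6556400) = -1/6556400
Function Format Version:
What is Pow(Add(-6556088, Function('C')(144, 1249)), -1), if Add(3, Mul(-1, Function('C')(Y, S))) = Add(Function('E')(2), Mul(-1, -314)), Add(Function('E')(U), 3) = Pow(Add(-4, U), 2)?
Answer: Rational(-1, 6556400) ≈ -1.5252e-7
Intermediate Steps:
Function('E')(U) = Add(-3, Pow(Add(-4, U), 2))
Function('C')(Y, S) = -312 (Function('C')(Y, S) = Add(3, Mul(-1, Add(Add(-3, Pow(Add(-4, 2), 2)), Mul(-1, -314)))) = Add(3, Mul(-1, Add(Add(-3, Pow(-2, 2)), 314))) = Add(3, Mul(-1, Add(Add(-3, 4), 314))) = Add(3, Mul(-1, Add(1, 314))) = Add(3, Mul(-1, 315)) = Add(3, -315) = -312)
Pow(Add(-6556088, Function('C')(144, 1249)), -1) = Pow(Add(-6556088, -312), -1) = Pow(-6556400, -1) = Rational(-1, 6556400)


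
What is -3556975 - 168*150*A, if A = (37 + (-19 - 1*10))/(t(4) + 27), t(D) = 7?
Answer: -60569375/17 ≈ -3.5629e+6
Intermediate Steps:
A = 4/17 (A = (37 + (-19 - 1*10))/(7 + 27) = (37 + (-19 - 10))/34 = (37 - 29)*(1/34) = 8*(1/34) = 4/17 ≈ 0.23529)
-3556975 - 168*150*A = -3556975 - 168*150*4/17 = -3556975 - 25200*4/17 = -3556975 - 1*100800/17 = -3556975 - 100800/17 = -60569375/17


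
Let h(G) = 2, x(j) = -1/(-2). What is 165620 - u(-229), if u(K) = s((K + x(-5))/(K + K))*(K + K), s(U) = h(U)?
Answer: 166536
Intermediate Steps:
x(j) = 1/2 (x(j) = -1*(-1/2) = 1/2)
s(U) = 2
u(K) = 4*K (u(K) = 2*(K + K) = 2*(2*K) = 4*K)
165620 - u(-229) = 165620 - 4*(-229) = 165620 - 1*(-916) = 165620 + 916 = 166536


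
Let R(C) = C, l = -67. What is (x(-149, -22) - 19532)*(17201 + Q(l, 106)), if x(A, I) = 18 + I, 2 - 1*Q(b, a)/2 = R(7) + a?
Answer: -331701744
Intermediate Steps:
Q(b, a) = -10 - 2*a (Q(b, a) = 4 - 2*(7 + a) = 4 + (-14 - 2*a) = -10 - 2*a)
(x(-149, -22) - 19532)*(17201 + Q(l, 106)) = ((18 - 22) - 19532)*(17201 + (-10 - 2*106)) = (-4 - 19532)*(17201 + (-10 - 212)) = -19536*(17201 - 222) = -19536*16979 = -331701744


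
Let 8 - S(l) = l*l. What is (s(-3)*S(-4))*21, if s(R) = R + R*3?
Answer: 2016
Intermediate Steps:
s(R) = 4*R (s(R) = R + 3*R = 4*R)
S(l) = 8 - l² (S(l) = 8 - l*l = 8 - l²)
(s(-3)*S(-4))*21 = ((4*(-3))*(8 - 1*(-4)²))*21 = -12*(8 - 1*16)*21 = -12*(8 - 16)*21 = -12*(-8)*21 = 96*21 = 2016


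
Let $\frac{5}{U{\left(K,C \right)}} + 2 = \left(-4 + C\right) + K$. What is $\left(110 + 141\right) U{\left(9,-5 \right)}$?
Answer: $- \frac{1255}{2} \approx -627.5$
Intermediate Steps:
$U{\left(K,C \right)} = \frac{5}{-6 + C + K}$ ($U{\left(K,C \right)} = \frac{5}{-2 + \left(\left(-4 + C\right) + K\right)} = \frac{5}{-2 + \left(-4 + C + K\right)} = \frac{5}{-6 + C + K}$)
$\left(110 + 141\right) U{\left(9,-5 \right)} = \left(110 + 141\right) \frac{5}{-6 - 5 + 9} = 251 \frac{5}{-2} = 251 \cdot 5 \left(- \frac{1}{2}\right) = 251 \left(- \frac{5}{2}\right) = - \frac{1255}{2}$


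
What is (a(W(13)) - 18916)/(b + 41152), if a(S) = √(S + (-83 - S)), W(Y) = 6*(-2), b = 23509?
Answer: -18916/64661 + I*√83/64661 ≈ -0.29254 + 0.0001409*I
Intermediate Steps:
W(Y) = -12
a(S) = I*√83 (a(S) = √(-83) = I*√83)
(a(W(13)) - 18916)/(b + 41152) = (I*√83 - 18916)/(23509 + 41152) = (-18916 + I*√83)/64661 = (-18916 + I*√83)*(1/64661) = -18916/64661 + I*√83/64661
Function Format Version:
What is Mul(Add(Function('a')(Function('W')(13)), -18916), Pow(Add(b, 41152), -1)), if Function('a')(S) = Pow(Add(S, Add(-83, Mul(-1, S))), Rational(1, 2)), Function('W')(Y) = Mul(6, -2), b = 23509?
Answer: Add(Rational(-18916, 64661), Mul(Rational(1, 64661), I, Pow(83, Rational(1, 2)))) ≈ Add(-0.29254, Mul(0.00014090, I))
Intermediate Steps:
Function('W')(Y) = -12
Function('a')(S) = Mul(I, Pow(83, Rational(1, 2))) (Function('a')(S) = Pow(-83, Rational(1, 2)) = Mul(I, Pow(83, Rational(1, 2))))
Mul(Add(Function('a')(Function('W')(13)), -18916), Pow(Add(b, 41152), -1)) = Mul(Add(Mul(I, Pow(83, Rational(1, 2))), -18916), Pow(Add(23509, 41152), -1)) = Mul(Add(-18916, Mul(I, Pow(83, Rational(1, 2)))), Pow(64661, -1)) = Mul(Add(-18916, Mul(I, Pow(83, Rational(1, 2)))), Rational(1, 64661)) = Add(Rational(-18916, 64661), Mul(Rational(1, 64661), I, Pow(83, Rational(1, 2))))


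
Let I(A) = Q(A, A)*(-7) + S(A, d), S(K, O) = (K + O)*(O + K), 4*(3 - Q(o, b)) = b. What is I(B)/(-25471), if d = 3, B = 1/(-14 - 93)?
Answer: 552865/1166469916 ≈ 0.00047396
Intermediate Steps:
B = -1/107 (B = 1/(-107) = -1/107 ≈ -0.0093458)
Q(o, b) = 3 - b/4
S(K, O) = (K + O)**2 (S(K, O) = (K + O)*(K + O) = (K + O)**2)
I(A) = -21 + (3 + A)**2 + 7*A/4 (I(A) = (3 - A/4)*(-7) + (A + 3)**2 = (-21 + 7*A/4) + (3 + A)**2 = -21 + (3 + A)**2 + 7*A/4)
I(B)/(-25471) = (-12 + (-1/107)**2 + (31/4)*(-1/107))/(-25471) = (-12 + 1/11449 - 31/428)*(-1/25471) = -552865/45796*(-1/25471) = 552865/1166469916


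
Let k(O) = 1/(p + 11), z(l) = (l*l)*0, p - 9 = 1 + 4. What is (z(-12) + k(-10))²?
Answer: 1/625 ≈ 0.0016000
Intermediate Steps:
p = 14 (p = 9 + (1 + 4) = 9 + 5 = 14)
z(l) = 0 (z(l) = l²*0 = 0)
k(O) = 1/25 (k(O) = 1/(14 + 11) = 1/25)
(z(-12) + k(-10))² = (0 + 1/25)² = (1/25)² = 1/625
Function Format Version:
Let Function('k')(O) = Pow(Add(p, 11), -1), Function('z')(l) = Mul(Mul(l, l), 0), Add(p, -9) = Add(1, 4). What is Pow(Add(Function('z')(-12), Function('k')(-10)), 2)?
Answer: Rational(1, 625) ≈ 0.0016000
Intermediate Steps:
p = 14 (p = Add(9, Add(1, 4)) = Add(9, 5) = 14)
Function('z')(l) = 0 (Function('z')(l) = Mul(Pow(l, 2), 0) = 0)
Function('k')(O) = Rational(1, 25) (Function('k')(O) = Pow(Add(14, 11), -1) = Pow(25, -1) = Rational(1, 25))
Pow(Add(Function('z')(-12), Function('k')(-10)), 2) = Pow(Add(0, Rational(1, 25)), 2) = Pow(Rational(1, 25), 2) = Rational(1, 625)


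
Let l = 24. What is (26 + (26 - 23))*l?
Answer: 696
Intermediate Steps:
(26 + (26 - 23))*l = (26 + (26 - 23))*24 = (26 + 3)*24 = 29*24 = 696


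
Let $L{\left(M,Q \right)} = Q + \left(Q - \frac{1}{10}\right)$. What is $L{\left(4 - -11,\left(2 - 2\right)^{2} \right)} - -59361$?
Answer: $\frac{593609}{10} \approx 59361.0$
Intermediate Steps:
$L{\left(M,Q \right)} = - \frac{1}{10} + 2 Q$ ($L{\left(M,Q \right)} = Q + \left(Q - \frac{1}{10}\right) = Q + \left(- \frac{1}{10} + Q\right) = - \frac{1}{10} + 2 Q$)
$L{\left(4 - -11,\left(2 - 2\right)^{2} \right)} - -59361 = \left(- \frac{1}{10} + 2 \left(2 - 2\right)^{2}\right) - -59361 = \left(- \frac{1}{10} + 2 \cdot 0^{2}\right) + 59361 = \left(- \frac{1}{10} + 2 \cdot 0\right) + 59361 = \left(- \frac{1}{10} + 0\right) + 59361 = - \frac{1}{10} + 59361 = \frac{593609}{10}$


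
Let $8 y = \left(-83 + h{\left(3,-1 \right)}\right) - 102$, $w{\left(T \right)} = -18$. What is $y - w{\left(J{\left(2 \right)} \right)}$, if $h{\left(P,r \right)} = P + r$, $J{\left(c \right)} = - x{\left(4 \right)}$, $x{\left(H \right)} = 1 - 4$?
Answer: $- \frac{39}{8} \approx -4.875$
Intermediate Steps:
$x{\left(H \right)} = -3$
$J{\left(c \right)} = 3$ ($J{\left(c \right)} = \left(-1\right) \left(-3\right) = 3$)
$y = - \frac{183}{8}$ ($y = \frac{\left(-83 + \left(3 - 1\right)\right) - 102}{8} = \frac{\left(-83 + 2\right) - 102}{8} = \frac{-81 - 102}{8} = \frac{1}{8} \left(-183\right) = - \frac{183}{8} \approx -22.875$)
$y - w{\left(J{\left(2 \right)} \right)} = - \frac{183}{8} - -18 = - \frac{183}{8} + 18 = - \frac{39}{8}$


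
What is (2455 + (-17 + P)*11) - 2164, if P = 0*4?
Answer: 104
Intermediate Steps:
P = 0
(2455 + (-17 + P)*11) - 2164 = (2455 + (-17 + 0)*11) - 2164 = (2455 - 17*11) - 2164 = (2455 - 187) - 2164 = 2268 - 2164 = 104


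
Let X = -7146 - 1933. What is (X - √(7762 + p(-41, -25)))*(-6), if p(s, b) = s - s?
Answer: 54474 + 6*√7762 ≈ 55003.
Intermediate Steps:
X = -9079
p(s, b) = 0
(X - √(7762 + p(-41, -25)))*(-6) = (-9079 - √(7762 + 0))*(-6) = (-9079 - √7762)*(-6) = 54474 + 6*√7762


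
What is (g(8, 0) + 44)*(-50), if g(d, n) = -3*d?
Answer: -1000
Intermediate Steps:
(g(8, 0) + 44)*(-50) = (-3*8 + 44)*(-50) = (-24 + 44)*(-50) = 20*(-50) = -1000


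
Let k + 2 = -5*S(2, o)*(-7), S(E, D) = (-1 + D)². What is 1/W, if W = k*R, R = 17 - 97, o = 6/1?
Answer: -1/69840 ≈ -1.4318e-5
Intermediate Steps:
o = 6 (o = 6*1 = 6)
R = -80
k = 873 (k = -2 - 5*(-1 + 6)²*(-7) = -2 - 5*5²*(-7) = -2 - 5*25*(-7) = -2 - 125*(-7) = -2 + 875 = 873)
W = -69840 (W = 873*(-80) = -69840)
1/W = 1/(-69840) = -1/69840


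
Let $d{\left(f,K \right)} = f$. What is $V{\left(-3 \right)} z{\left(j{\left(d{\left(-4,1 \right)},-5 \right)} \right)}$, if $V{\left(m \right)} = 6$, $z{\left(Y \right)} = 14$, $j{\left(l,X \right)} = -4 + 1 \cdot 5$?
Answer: $84$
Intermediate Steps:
$j{\left(l,X \right)} = 1$ ($j{\left(l,X \right)} = -4 + 5 = 1$)
$V{\left(-3 \right)} z{\left(j{\left(d{\left(-4,1 \right)},-5 \right)} \right)} = 6 \cdot 14 = 84$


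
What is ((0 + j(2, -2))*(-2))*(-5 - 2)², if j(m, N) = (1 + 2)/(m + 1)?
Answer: -98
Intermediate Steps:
j(m, N) = 3/(1 + m)
((0 + j(2, -2))*(-2))*(-5 - 2)² = ((0 + 3/(1 + 2))*(-2))*(-5 - 2)² = ((0 + 3/3)*(-2))*(-7)² = ((0 + 3*(⅓))*(-2))*49 = ((0 + 1)*(-2))*49 = (1*(-2))*49 = -2*49 = -98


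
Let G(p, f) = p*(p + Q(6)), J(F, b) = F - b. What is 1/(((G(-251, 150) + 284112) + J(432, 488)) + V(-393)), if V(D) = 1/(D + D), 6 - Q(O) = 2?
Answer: 786/271997657 ≈ 2.8897e-6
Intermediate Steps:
Q(O) = 4 (Q(O) = 6 - 1*2 = 6 - 2 = 4)
V(D) = 1/(2*D)
G(p, f) = p*(4 + p) (G(p, f) = p*(p + 4) = p*(4 + p))
1/(((G(-251, 150) + 284112) + J(432, 488)) + V(-393)) = 1/(((-251*(4 - 251) + 284112) + (432 - 1*488)) + (½)/(-393)) = 1/(((-251*(-247) + 284112) + (432 - 488)) + (½)*(-1/393)) = 1/(((61997 + 284112) - 56) - 1/786) = 1/((346109 - 56) - 1/786) = 1/(346053 - 1/786) = 1/(271997657/786) = 786/271997657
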